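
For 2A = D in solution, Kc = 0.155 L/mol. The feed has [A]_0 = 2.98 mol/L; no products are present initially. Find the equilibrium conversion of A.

X = 0.368

Let X = conversion of A; extent ξ = 2.98X/2 mol/L.
Concentrations: [A] = 2.98 − 2.98X; [D] = 1.49X.
Kc = [D] / ([A]^2).
Setting equal to 0.155 and solving for X on (0,1) gives X = 0.368.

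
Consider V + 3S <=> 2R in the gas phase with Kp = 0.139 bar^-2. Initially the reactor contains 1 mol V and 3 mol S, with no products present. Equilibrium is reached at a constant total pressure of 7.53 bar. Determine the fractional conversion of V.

X = 0.536

Let X = conversion of V (basis 1 mol V); extent of reaction ξ = X.
Species balance: n_V = 1 − X; n_S = 3 − 3X; n_R = 2X.
Total moles n_T = 4 − 2X.
y_i = n_i/n_T, p_i = y_i·P. Kp = p_R^2 / (p_V p_S^3).
Setting this equal to 0.139 bar^-2 and taking the physical root (0 < X < 1) gives X = 0.536.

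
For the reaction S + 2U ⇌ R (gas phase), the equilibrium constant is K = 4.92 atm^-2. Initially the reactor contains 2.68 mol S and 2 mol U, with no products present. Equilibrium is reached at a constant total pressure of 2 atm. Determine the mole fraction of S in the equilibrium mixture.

Let X = conversion of U (basis 2 mol U); extent of reaction ξ = X.
At extent ξ: n_S = 2.68 − X; n_U = 2 − 2X; n_R = X.
Total moles n_T = 4.68 − 2X.
y_i = n_i/n_T, p_i = y_i·P. K = p_R / (p_S p_U^2).
This yields a degree-3 equation in X; solving on (0,1), X = 0.775.
Then n_S = 1.91, n_T = 3.13, so y_S = 0.609.

y_S = 0.609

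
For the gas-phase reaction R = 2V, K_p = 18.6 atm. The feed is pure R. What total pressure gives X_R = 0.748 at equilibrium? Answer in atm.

Let X = conversion of R (basis 1 mol R); extent of reaction ξ = X.
Moles: n_R = 1 − X; n_V = 2X.
Total moles n_T = 1 + X.
K_p = p_V^2 / (p_R) with p_i = (n_i/n_T)·P.
At X = 0.748: the mole-fraction product g(X) = Π y_i^ν_i = 5.081. Since K_p = g(X)·P^{1}, P = (K_p/g)^(1/1) = (18.6/5.081)^(1/1) = 3.66 atm.

P = 3.66 atm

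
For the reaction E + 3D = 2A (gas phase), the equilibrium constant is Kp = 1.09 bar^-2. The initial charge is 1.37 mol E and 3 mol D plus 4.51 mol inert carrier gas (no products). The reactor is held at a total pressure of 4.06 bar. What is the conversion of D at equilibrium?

Let X = conversion of D (basis 3 mol D); extent of reaction ξ = X.
Moles: n_E = 1.37 − X; n_D = 3 − 3X; n_A = 2X; n_I = 4.51 (inert).
n_T = Σnᵢ = 8.88 − 2X.
With p_i = (n_i/n_T)P, Kp = p_A^2 / (p_E p_D^3).
Setting this equal to 1.09 bar^-2 and taking the physical root (0 < X < 1) gives X = 0.485.

X = 0.485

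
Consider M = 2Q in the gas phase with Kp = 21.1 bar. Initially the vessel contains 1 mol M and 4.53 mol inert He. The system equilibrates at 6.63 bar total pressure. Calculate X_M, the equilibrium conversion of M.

X = 0.856

Let X = conversion of M (basis 1 mol M); extent of reaction ξ = X.
Species balance: n_M = 1 − X; n_Q = 2X; n_I = 4.53 (inert).
Total moles n_T = 5.53 + X.
Mole fractions y_i = n_i/n_T; Kp = p_Q^2 / (p_M) with p_i = y_i·P.
Substituting and setting equal to 21.1 bar gives a polynomial in X; the root in (0,1) is X = 0.856.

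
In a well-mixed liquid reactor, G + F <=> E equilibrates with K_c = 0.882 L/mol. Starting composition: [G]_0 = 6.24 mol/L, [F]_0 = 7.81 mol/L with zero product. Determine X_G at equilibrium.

X = 0.738

Let X = conversion of G; extent ξ = 6.24·X mol/L.
Concentrations: [G] = 6.24 − 6.24X; [F] = 7.81 − 6.24X; [E] = 6.24X.
K_c = [E] / ([G] [F]).
This equals 0.882 at X = 0.738 (the root in 0 < X < 1).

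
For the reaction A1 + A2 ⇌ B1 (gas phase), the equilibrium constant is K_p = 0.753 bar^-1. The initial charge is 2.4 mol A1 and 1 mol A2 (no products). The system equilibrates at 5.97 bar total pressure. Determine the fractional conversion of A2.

X = 0.737

Basis: 1 mol A2 initially; let X = conversion of A2. Extent ξ = X.
At extent ξ: n_A1 = 2.4 − X; n_A2 = 1 − X; n_B1 = X.
Total moles n_T = 3.4 − X.
y_i = n_i/n_T, p_i = y_i·P. K_p = p_B1 / (p_A1 p_A2).
This yields a degree-2 equation in X; solving on (0,1), X = 0.737.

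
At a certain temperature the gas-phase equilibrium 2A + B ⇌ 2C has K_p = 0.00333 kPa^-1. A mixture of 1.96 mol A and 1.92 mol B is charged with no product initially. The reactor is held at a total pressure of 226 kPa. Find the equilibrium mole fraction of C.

y_C = 0.204

Take 1.96 mol A as basis and let X be its fractional conversion, so ξ = 0.98X.
Mole table: n_A = 1.96 − 1.96X; n_B = 1.92 − 0.98X; n_C = 1.96X.
Total moles n_T = 3.88 − 0.98X.
With p_i = (n_i/n_T)P, K_p = p_C^2 / (p_A^2 p_B).
Setting this equal to 0.00333 kPa^-1 and taking the physical root (0 < X < 1) gives X = 0.366.
Then n_C = 0.718, n_T = 3.52, so y_C = 0.204.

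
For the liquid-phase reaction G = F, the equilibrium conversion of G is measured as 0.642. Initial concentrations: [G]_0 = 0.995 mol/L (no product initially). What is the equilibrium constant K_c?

K_c = 1.79

Let X = conversion of G.
Concentrations: [G] = 0.995 − 0.995X; [F] = 0.995X.
At X = 0.642: [G] = 0.356, [F] = 0.639.
K_c = [F] / ([G]) = 1.79.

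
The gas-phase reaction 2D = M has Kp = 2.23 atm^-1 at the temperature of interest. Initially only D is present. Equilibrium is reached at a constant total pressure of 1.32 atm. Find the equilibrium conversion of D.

Take 1 mol D as basis and let X be its fractional conversion, so ξ = 0.5X.
Mole table: n_D = 1 − X; n_M = 0.5X.
Total moles n_T = 1 − 0.5X.
Mole fractions y_i = n_i/n_T; Kp = p_M / (p_D^2) with p_i = y_i·P.
Setting this equal to 2.23 atm^-1 and taking the physical root (0 < X < 1) gives X = 0.720.

X = 0.720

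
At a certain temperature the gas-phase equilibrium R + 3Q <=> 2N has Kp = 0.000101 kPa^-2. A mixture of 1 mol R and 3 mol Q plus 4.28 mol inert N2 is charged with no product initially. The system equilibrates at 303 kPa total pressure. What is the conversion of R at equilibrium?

X = 0.391

Take 1 mol R as basis and let X be its fractional conversion, so ξ = X.
Species balance: n_R = 1 − X; n_Q = 3 − 3X; n_N = 2X; n_I = 4.28 (inert).
Total moles n_T = 8.28 − 2X.
With p_i = (n_i/n_T)P, Kp = p_N^2 / (p_R p_Q^3).
This yields a degree-4 equation in X; solving on (0,1), X = 0.391.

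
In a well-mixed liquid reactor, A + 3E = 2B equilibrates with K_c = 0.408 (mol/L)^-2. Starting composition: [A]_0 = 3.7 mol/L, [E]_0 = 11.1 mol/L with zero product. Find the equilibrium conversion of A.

Let X = conversion of A; extent ξ = 3.7·X mol/L.
Concentrations: [A] = 3.7 − 3.7X; [E] = 11.1 − 11.1X; [B] = 7.4X.
K_c = [B]^2 / ([A] [E]^3).
This equals 0.408 at X = 0.670 (the root in 0 < X < 1).

X = 0.670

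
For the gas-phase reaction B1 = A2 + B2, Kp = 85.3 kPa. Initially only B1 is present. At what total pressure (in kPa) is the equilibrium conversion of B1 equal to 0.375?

Let X = conversion of B1 (basis 1 mol B1); extent of reaction ξ = X.
Species balance: n_B1 = 1 − X; n_A2 = X; n_B2 = X.
n_T = Σnᵢ = 1 + X.
Kp = p_A2 p_B2 / (p_B1) with p_i = (n_i/n_T)·P.
At X = 0.375: the mole-fraction product g(X) = Π y_i^ν_i = 0.1636. Since Kp = g(X)·P^{1}, P = (Kp/g)^(1/1) = (85.3/0.1636)^(1/1) = 521 kPa.

P = 521 kPa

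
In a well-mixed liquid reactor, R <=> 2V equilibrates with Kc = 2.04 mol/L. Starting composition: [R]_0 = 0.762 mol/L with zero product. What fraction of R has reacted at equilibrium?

Let X = conversion of R; extent ξ = 0.762·X mol/L.
Concentrations: [R] = 0.762 − 0.762X; [V] = 1.52X.
Kc = [V]^2 / ([R]).
Equating to 2.04 mol/L: the physical root is X = 0.549.

X = 0.549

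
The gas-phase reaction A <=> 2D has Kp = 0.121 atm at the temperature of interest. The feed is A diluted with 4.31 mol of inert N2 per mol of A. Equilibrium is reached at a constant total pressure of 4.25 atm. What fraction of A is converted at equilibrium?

Take 1 mol A as basis and let X be its fractional conversion, so ξ = X.
Mole table: n_A = 1 − X; n_D = 2X; n_I = 4.31 (inert).
Total moles n_T = 5.31 + X.
Mole fractions y_i = n_i/n_T; Kp = p_D^2 / (p_A) with p_i = y_i·P.
Equating to 0.121 atm and solving on 0 < X < 1: X = 0.179.

X = 0.179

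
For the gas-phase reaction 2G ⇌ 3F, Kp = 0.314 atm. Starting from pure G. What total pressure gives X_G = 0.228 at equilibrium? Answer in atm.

Let X = conversion of G (basis 1 mol G); extent of reaction ξ = 0.5X.
Moles: n_G = 1 − X; n_F = 1.5X.
n_T = Σnᵢ = 1 + 0.5X.
Kp = p_F^3 / (p_G^2) with p_i = (n_i/n_T)·P.
At X = 0.228: the mole-fraction product g(X) = Π y_i^ν_i = 0.06025. Since Kp = g(X)·P^{1}, P = (Kp/g)^(1/1) = (0.314/0.06025)^(1/1) = 5.21 atm.

P = 5.21 atm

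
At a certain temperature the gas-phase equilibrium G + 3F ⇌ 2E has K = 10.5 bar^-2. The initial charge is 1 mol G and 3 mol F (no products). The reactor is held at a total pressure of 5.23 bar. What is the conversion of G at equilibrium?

X = 0.792

Take 1 mol G as basis and let X be its fractional conversion, so ξ = X.
At extent ξ: n_G = 1 − X; n_F = 3 − 3X; n_E = 2X.
n_T = Σnᵢ = 4 − 2X.
y_i = n_i/n_T, p_i = y_i·P. K = p_E^2 / (p_G p_F^3).
Equating to 10.5 bar^-2 and solving on 0 < X < 1: X = 0.792.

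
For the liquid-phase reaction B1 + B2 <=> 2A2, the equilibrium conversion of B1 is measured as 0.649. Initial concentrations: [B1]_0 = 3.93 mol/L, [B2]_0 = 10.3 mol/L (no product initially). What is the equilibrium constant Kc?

Kc = 2.43

Let X = conversion of B1.
Concentrations: [B1] = 3.93 − 3.93X; [B2] = 10.3 − 3.93X; [A2] = 7.86X.
At X = 0.649: [B1] = 1.38, [B2] = 7.75, [A2] = 5.1.
Kc = [A2]^2 / ([B1] [B2]) = 2.43.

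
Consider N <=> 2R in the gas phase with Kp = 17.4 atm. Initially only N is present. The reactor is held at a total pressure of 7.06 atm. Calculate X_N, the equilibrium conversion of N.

X = 0.617

Basis: 1 mol N initially; let X = conversion of N. Extent ξ = X.
Mole table: n_N = 1 − X; n_R = 2X.
Summing: n_T = 1 + X.
Mole fractions y_i = n_i/n_T; Kp = p_R^2 / (p_N) with p_i = y_i·P.
Setting this equal to 17.4 atm and taking the physical root (0 < X < 1) gives X = 0.617.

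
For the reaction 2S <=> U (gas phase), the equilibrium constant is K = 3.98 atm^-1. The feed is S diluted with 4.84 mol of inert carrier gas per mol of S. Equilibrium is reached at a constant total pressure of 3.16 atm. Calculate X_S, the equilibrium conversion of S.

Take 1 mol S as basis and let X be its fractional conversion, so ξ = 0.5X.
Moles: n_S = 1 − X; n_U = 0.5X; n_I = 4.84 (inert).
Total moles n_T = 5.84 − 0.5X.
y_i = n_i/n_T, p_i = y_i·P. K = p_U / (p_S^2).
Substituting and setting equal to 3.98 atm^-1 gives a polynomial in X; the root in (0,1) is X = 0.628.

X = 0.628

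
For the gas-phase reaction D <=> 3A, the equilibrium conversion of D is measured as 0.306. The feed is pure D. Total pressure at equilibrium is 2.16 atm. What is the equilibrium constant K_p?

K_p = 2 atm^2

Basis: 1 mol D initially; let X = conversion of D. Extent ξ = X.
Moles: n_D = 1 − X; n_A = 3X.
Summing: n_T = 1 + 2X.
At X = 0.306: n_D = 0.694, n_A = 0.918, n_T = 1.61.
p_i = (n_i/n_T)·P. K_p = p_A^3 / (p_D) = 2 atm^2.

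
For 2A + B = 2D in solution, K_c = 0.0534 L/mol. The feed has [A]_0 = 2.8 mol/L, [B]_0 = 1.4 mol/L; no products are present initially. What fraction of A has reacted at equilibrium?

Let X = conversion of A; extent ξ = 2.8X/2 mol/L.
Concentrations: [A] = 2.8 − 2.8X; [B] = 1.4 − 1.4X; [D] = 2.8X.
K_c = [D]^2 / ([A]^2 [B]).
This equals 0.0534 at X = 0.197 (the root in 0 < X < 1).

X = 0.197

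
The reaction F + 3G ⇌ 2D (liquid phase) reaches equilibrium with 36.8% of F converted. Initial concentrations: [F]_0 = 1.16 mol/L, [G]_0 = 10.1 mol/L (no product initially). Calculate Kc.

Let X = conversion of F.
Concentrations: [F] = 1.16 − 1.16X; [G] = 10.1 − 3.48X; [D] = 2.32X.
At X = 0.368: [F] = 0.733, [G] = 8.82, [D] = 0.854.
Kc = [D]^2 / ([F] [G]^3) = 0.00145 (mol/L)^-2.

Kc = 0.00145 (mol/L)^-2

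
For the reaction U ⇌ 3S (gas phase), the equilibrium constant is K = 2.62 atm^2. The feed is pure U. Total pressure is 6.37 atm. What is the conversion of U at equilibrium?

Let X = conversion of U (basis 1 mol U); extent of reaction ξ = X.
Species balance: n_U = 1 − X; n_S = 3X.
Total moles n_T = 1 + 2X.
With p_i = (n_i/n_T)P, K = p_S^3 / (p_U).
Setting this equal to 2.62 atm^2 and taking the physical root (0 < X < 1) gives X = 0.151.

X = 0.151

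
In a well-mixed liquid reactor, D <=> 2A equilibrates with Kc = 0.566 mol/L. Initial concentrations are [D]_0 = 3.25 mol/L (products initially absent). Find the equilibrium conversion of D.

Let X = conversion of D; extent ξ = 3.25·X mol/L.
Concentrations: [D] = 3.25 − 3.25X; [A] = 6.5X.
Kc = [A]^2 / ([D]).
Equating to 0.566 mol/L: the physical root is X = 0.188.

X = 0.188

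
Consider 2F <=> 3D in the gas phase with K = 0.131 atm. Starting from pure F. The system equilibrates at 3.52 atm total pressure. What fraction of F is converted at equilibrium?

Take 1 mol F as basis and let X be its fractional conversion, so ξ = 0.5X.
Moles: n_F = 1 − X; n_D = 1.5X.
n_T = Σnᵢ = 1 + 0.5X.
With p_i = (n_i/n_T)P, K = p_D^3 / (p_F^2).
Substituting and setting equal to 0.131 atm gives a polynomial in X; the root in (0,1) is X = 0.198.

X = 0.198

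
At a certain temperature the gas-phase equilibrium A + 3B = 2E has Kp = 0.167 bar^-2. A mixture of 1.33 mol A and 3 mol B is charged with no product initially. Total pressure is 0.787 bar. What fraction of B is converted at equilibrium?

Basis: 3 mol B initially; let X = conversion of B. Extent ξ = X.
Mole table: n_A = 1.33 − X; n_B = 3 − 3X; n_E = 2X.
Summing: n_T = 4.33 − 2X.
With p_i = (n_i/n_T)P, Kp = p_E^2 / (p_A p_B^3).
This yields a degree-4 equation in X; solving on (0,1), X = 0.170.

X = 0.170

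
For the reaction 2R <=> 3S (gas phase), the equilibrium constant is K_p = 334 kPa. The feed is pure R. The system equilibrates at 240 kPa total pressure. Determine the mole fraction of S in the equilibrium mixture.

Take 1 mol R as basis and let X be its fractional conversion, so ξ = 0.5X.
Species balance: n_R = 1 − X; n_S = 1.5X.
Total moles n_T = 1 + 0.5X.
Mole fractions y_i = n_i/n_T; K_p = p_S^3 / (p_R^2) with p_i = y_i·P.
This yields a degree-3 equation in X; solving on (0,1), X = 0.503.
Then n_S = 0.755, n_T = 1.25, so y_S = 0.603.

y_S = 0.603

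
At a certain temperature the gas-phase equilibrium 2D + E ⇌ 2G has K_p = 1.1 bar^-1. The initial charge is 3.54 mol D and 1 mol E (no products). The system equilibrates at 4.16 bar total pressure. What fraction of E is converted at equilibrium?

Take 1 mol E as basis and let X be its fractional conversion, so ξ = X.
At extent ξ: n_D = 3.54 − 2X; n_E = 1 − X; n_G = 2X.
Total moles n_T = 4.54 − X.
y_i = n_i/n_T, p_i = y_i·P. K_p = p_G^2 / (p_D^2 p_E).
Setting this equal to 1.1 bar^-1 and taking the physical root (0 < X < 1) gives X = 0.677.

X = 0.677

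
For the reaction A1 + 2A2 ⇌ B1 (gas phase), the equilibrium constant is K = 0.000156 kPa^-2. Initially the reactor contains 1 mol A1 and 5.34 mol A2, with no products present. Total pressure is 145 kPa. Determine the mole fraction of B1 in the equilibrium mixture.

Let X = conversion of A1 (basis 1 mol A1); extent of reaction ξ = X.
Mole table: n_A1 = 1 − X; n_A2 = 5.34 − 2X; n_B1 = X.
Summing: n_T = 6.34 − 2X.
Mole fractions y_i = n_i/n_T; K = p_B1 / (p_A1 p_A2^2) with p_i = y_i·P.
Substituting and setting equal to 0.000156 kPa^-2 gives a polynomial in X; the root in (0,1) is X = 0.677.
Then n_B1 = 0.677, n_T = 4.99, so y_B1 = 0.136.

y_B1 = 0.136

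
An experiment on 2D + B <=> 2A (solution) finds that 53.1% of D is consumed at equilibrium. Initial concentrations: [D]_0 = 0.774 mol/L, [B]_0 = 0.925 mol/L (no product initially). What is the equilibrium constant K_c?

K_c = 1.78 L/mol

Let X = conversion of D.
Concentrations: [D] = 0.774 − 0.774X; [B] = 0.925 − 0.387X; [A] = 0.774X.
At X = 0.531: [D] = 0.363, [B] = 0.72, [A] = 0.411.
K_c = [A]^2 / ([D]^2 [B]) = 1.78 L/mol.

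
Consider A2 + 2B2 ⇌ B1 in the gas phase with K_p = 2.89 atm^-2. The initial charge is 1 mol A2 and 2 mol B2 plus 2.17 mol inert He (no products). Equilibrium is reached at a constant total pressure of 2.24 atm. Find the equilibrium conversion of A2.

X = 0.474

Take 1 mol A2 as basis and let X be its fractional conversion, so ξ = X.
Mole table: n_A2 = 1 − X; n_B2 = 2 − 2X; n_B1 = X; n_I = 2.17 (inert).
n_T = Σnᵢ = 5.17 − 2X.
Mole fractions y_i = n_i/n_T; K_p = p_B1 / (p_A2 p_B2^2) with p_i = y_i·P.
Setting this equal to 2.89 atm^-2 and taking the physical root (0 < X < 1) gives X = 0.474.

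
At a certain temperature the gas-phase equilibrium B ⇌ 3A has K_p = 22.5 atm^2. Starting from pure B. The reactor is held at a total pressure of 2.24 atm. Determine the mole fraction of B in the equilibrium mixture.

Let X = conversion of B (basis 1 mol B); extent of reaction ξ = X.
Mole table: n_B = 1 − X; n_A = 3X.
Summing: n_T = 1 + 2X.
Mole fractions y_i = n_i/n_T; K_p = p_A^3 / (p_B) with p_i = y_i·P.
Substituting and setting equal to 22.5 atm^2 gives a polynomial in X; the root in (0,1) is X = 0.670.
Then n_B = 0.33, n_T = 2.34, so y_B = 0.141.

y_B = 0.141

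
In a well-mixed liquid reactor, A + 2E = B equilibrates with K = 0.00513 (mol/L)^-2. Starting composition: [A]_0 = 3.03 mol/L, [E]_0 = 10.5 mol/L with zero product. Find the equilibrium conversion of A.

Let X = conversion of A; extent ξ = 3.03·X mol/L.
Concentrations: [A] = 3.03 − 3.03X; [E] = 10.5 − 6.06X; [B] = 3.03X.
K = [B] / ([A] [E]^2).
This equals 0.00513 at X = 0.283 (the root in 0 < X < 1).

X = 0.283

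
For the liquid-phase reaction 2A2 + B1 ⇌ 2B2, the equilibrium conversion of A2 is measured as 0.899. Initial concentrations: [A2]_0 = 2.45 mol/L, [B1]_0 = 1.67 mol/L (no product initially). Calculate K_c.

K_c = 139 L/mol

Let X = conversion of A2.
Concentrations: [A2] = 2.45 − 2.45X; [B1] = 1.67 − 1.23X; [B2] = 2.45X.
At X = 0.899: [A2] = 0.247, [B1] = 0.569, [B2] = 2.2.
K_c = [B2]^2 / ([A2]^2 [B1]) = 139 L/mol.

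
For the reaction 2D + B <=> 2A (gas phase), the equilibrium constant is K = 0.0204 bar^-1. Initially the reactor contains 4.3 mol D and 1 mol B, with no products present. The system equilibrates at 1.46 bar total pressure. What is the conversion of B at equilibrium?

Let X = conversion of B (basis 1 mol B); extent of reaction ξ = X.
Species balance: n_D = 4.3 − 2X; n_B = 1 − X; n_A = 2X.
Summing: n_T = 5.3 − X.
Mole fractions y_i = n_i/n_T; K = p_A^2 / (p_D^2 p_B) with p_i = y_i·P.
This yields a degree-3 equation in X; solving on (0,1), X = 0.141.

X = 0.141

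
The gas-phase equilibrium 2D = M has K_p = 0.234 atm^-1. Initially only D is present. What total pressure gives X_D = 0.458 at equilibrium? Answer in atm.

P = 2.57 atm

Let X = conversion of D (basis 1 mol D); extent of reaction ξ = 0.5X.
At extent ξ: n_D = 1 − X; n_M = 0.5X.
Total moles n_T = 1 − 0.5X.
K_p = p_M / (p_D^2) with p_i = (n_i/n_T)·P.
At X = 0.458: the mole-fraction product g(X) = Π y_i^ν_i = 0.601. Since K_p = g(X)·P^{-1}, P = (g/K_p)^(1/1) = (0.601/0.234)^(1/1) = 2.57 atm.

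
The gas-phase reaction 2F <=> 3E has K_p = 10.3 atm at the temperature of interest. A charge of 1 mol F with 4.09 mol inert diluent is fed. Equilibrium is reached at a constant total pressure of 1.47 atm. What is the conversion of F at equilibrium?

X = 0.791

Basis: 1 mol F initially; let X = conversion of F. Extent ξ = 0.5X.
At extent ξ: n_F = 1 − X; n_E = 1.5X; n_I = 4.09 (inert).
n_T = Σnᵢ = 5.09 + 0.5X.
Mole fractions y_i = n_i/n_T; K_p = p_E^3 / (p_F^2) with p_i = y_i·P.
Setting this equal to 10.3 atm and taking the physical root (0 < X < 1) gives X = 0.791.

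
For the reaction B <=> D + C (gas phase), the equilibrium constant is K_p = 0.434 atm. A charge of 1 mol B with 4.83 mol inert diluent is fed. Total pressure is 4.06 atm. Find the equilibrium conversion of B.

X = 0.553

Basis: 1 mol B initially; let X = conversion of B. Extent ξ = X.
Mole table: n_B = 1 − X; n_D = X; n_C = X; n_I = 4.83 (inert).
n_T = Σnᵢ = 5.83 + X.
With p_i = (n_i/n_T)P, K_p = p_D p_C / (p_B).
Equating to 0.434 atm and solving on 0 < X < 1: X = 0.553.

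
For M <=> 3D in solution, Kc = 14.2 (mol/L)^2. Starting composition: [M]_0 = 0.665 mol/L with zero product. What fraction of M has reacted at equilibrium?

X = 0.705

Let X = conversion of M; extent ξ = 0.665·X mol/L.
Concentrations: [M] = 0.665 − 0.665X; [D] = 2X.
Kc = [D]^3 / ([M]).
This equals 14.2 at X = 0.705 (the root in 0 < X < 1).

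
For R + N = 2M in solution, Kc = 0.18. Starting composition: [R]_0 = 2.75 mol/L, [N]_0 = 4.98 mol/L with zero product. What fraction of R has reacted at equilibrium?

X = 0.233

Let X = conversion of R; extent ξ = 2.75·X mol/L.
Concentrations: [R] = 2.75 − 2.75X; [N] = 4.98 − 2.75X; [M] = 5.5X.
Kc = [M]^2 / ([R] [N]).
Equating to 0.18: the physical root is X = 0.233.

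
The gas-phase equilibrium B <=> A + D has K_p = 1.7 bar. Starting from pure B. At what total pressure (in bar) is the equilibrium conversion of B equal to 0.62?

Let X = conversion of B (basis 1 mol B); extent of reaction ξ = X.
At extent ξ: n_B = 1 − X; n_A = X; n_D = X.
n_T = Σnᵢ = 1 + X.
K_p = p_A p_D / (p_B) with p_i = (n_i/n_T)·P.
At X = 0.62: the mole-fraction product g(X) = Π y_i^ν_i = 0.6244. Since K_p = g(X)·P^{1}, P = (K_p/g)^(1/1) = (1.7/0.6244)^(1/1) = 2.72 bar.

P = 2.72 bar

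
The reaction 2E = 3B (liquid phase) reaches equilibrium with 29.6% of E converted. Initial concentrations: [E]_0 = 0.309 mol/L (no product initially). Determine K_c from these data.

Let X = conversion of E.
Concentrations: [E] = 0.309 − 0.309X; [B] = 0.464X.
At X = 0.296: [E] = 0.218, [B] = 0.137.
K_c = [B]^3 / ([E]^2) = 0.0546 mol/L.

K_c = 0.0546 mol/L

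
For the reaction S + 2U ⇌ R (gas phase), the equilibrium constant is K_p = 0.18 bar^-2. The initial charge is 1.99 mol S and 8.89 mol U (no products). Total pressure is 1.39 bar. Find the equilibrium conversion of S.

Basis: 1.99 mol S initially; let X = conversion of S. Extent ξ = 1.99X.
Species balance: n_S = 1.99 − 1.99X; n_U = 8.89 − 3.98X; n_R = 1.99X.
Total moles n_T = 10.9 − 3.98X.
y_i = n_i/n_T, p_i = y_i·P. K_p = p_R / (p_S p_U^2).
This yields a degree-3 equation in X; solving on (0,1), X = 0.184.

X = 0.184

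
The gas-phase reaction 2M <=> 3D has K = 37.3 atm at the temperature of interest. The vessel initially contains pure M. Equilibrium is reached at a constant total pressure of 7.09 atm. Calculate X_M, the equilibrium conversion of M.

X = 0.642

Take 1 mol M as basis and let X be its fractional conversion, so ξ = 0.5X.
Mole table: n_M = 1 − X; n_D = 1.5X.
n_T = Σnᵢ = 1 + 0.5X.
Mole fractions y_i = n_i/n_T; K = p_D^3 / (p_M^2) with p_i = y_i·P.
Setting this equal to 37.3 atm and taking the physical root (0 < X < 1) gives X = 0.642.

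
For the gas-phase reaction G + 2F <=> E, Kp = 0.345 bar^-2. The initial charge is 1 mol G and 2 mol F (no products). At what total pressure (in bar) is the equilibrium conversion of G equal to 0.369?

Basis: 1 mol G initially; let X = conversion of G. Extent ξ = X.
At extent ξ: n_G = 1 − X; n_F = 2 − 2X; n_E = X.
Summing: n_T = 3 − 2X.
Kp = p_E / (p_G p_F^2) with p_i = (n_i/n_T)·P.
At X = 0.369: the mole-fraction product g(X) = Π y_i^ν_i = 1.879. Since Kp = g(X)·P^{-2}, P = (g/Kp)^(1/2) = (1.879/0.345)^(1/2) = 2.33 bar.

P = 2.33 bar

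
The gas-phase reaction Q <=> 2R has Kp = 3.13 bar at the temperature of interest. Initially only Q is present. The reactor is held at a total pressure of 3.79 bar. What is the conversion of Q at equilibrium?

Basis: 1 mol Q initially; let X = conversion of Q. Extent ξ = X.
Species balance: n_Q = 1 − X; n_R = 2X.
Summing: n_T = 1 + X.
y_i = n_i/n_T, p_i = y_i·P. Kp = p_R^2 / (p_Q).
Setting this equal to 3.13 bar and taking the physical root (0 < X < 1) gives X = 0.414.

X = 0.414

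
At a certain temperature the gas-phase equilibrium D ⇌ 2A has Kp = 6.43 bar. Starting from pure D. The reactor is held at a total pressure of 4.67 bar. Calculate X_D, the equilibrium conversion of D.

X = 0.506

Basis: 1 mol D initially; let X = conversion of D. Extent ξ = X.
Mole table: n_D = 1 − X; n_A = 2X.
Summing: n_T = 1 + X.
Mole fractions y_i = n_i/n_T; Kp = p_A^2 / (p_D) with p_i = y_i·P.
This yields a degree-2 equation in X; solving on (0,1), X = 0.506.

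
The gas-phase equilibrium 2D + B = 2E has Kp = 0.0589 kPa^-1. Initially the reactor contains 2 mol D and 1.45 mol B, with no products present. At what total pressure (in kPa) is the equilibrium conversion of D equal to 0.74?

P = 525 kPa

Take 2 mol D as basis and let X be its fractional conversion, so ξ = X.
Species balance: n_D = 2 − 2X; n_B = 1.45 − X; n_E = 2X.
Summing: n_T = 3.45 − X.
Kp = p_E^2 / (p_D^2 p_B) with p_i = (n_i/n_T)·P.
At X = 0.74: the mole-fraction product g(X) = Π y_i^ν_i = 30.92. Since Kp = g(X)·P^{-1}, P = (g/Kp)^(1/1) = (30.92/0.0589)^(1/1) = 525 kPa.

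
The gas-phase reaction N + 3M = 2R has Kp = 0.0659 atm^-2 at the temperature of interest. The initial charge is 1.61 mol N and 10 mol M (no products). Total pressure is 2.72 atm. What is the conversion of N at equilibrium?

Basis: 1.61 mol N initially; let X = conversion of N. Extent ξ = 1.61X.
Mole table: n_N = 1.61 − 1.61X; n_M = 10 − 4.83X; n_R = 3.22X.
Summing: n_T = 11.6 − 3.22X.
y_i = n_i/n_T, p_i = y_i·P. Kp = p_R^2 / (p_N p_M^3).
This yields a degree-4 equation in X; solving on (0,1), X = 0.444.

X = 0.444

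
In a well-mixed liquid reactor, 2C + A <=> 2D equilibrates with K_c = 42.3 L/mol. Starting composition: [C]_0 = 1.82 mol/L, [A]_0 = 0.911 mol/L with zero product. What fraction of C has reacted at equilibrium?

Let X = conversion of C; extent ξ = 1.82X/2 mol/L.
Concentrations: [C] = 1.82 − 1.82X; [A] = 0.911 − 0.91X; [D] = 1.82X.
K_c = [D]^2 / ([C]^2 [A]).
Solving K_c = 42.3 for X ∈ (0,1): X = 0.755.

X = 0.755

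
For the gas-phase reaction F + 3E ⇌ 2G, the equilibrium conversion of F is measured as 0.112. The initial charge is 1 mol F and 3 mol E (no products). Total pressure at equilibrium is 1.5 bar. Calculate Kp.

Let X = conversion of F (basis 1 mol F); extent of reaction ξ = X.
Mole table: n_F = 1 − X; n_E = 3 − 3X; n_G = 2X.
n_T = Σnᵢ = 4 − 2X.
At X = 0.112: n_F = 0.888, n_E = 2.66, n_G = 0.224, n_T = 3.78.
p_i = (n_i/n_T)·P. Kp = p_G^2 / (p_F p_E^3) = 0.0189 bar^-2.

Kp = 0.0189 bar^-2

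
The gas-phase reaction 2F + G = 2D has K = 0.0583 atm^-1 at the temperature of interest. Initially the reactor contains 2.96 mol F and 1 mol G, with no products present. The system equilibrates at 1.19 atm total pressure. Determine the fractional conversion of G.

Let X = conversion of G (basis 1 mol G); extent of reaction ξ = X.
At extent ξ: n_F = 2.96 − 2X; n_G = 1 − X; n_D = 2X.
Summing: n_T = 3.96 − X.
With p_i = (n_i/n_T)P, K = p_D^2 / (p_F^2 p_G).
Equating to 0.0583 atm^-1 and solving on 0 < X < 1: X = 0.163.

X = 0.163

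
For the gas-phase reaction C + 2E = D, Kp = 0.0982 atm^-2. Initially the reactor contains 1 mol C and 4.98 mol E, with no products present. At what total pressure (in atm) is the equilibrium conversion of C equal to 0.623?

P = 5.2 atm

Basis: 1 mol C initially; let X = conversion of C. Extent ξ = X.
Moles: n_C = 1 − X; n_E = 4.98 − 2X; n_D = X.
Total moles n_T = 5.98 − 2X.
Kp = p_D / (p_C p_E^2) with p_i = (n_i/n_T)·P.
At X = 0.623: the mole-fraction product g(X) = Π y_i^ν_i = 2.656. Since Kp = g(X)·P^{-2}, P = (g/Kp)^(1/2) = (2.656/0.0982)^(1/2) = 5.2 atm.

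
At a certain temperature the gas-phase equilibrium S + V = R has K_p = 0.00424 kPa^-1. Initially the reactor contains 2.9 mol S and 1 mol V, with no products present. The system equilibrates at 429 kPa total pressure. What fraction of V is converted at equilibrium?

X = 0.560

Let X = conversion of V (basis 1 mol V); extent of reaction ξ = X.
Species balance: n_S = 2.9 − X; n_V = 1 − X; n_R = X.
Total moles n_T = 3.9 − X.
Mole fractions y_i = n_i/n_T; K_p = p_R / (p_S p_V) with p_i = y_i·P.
Substituting and setting equal to 0.00424 kPa^-1 gives a polynomial in X; the root in (0,1) is X = 0.560.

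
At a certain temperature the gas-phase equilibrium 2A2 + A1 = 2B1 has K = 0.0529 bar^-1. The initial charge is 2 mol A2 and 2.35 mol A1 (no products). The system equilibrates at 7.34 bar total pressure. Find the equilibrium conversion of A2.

Take 2 mol A2 as basis and let X be its fractional conversion, so ξ = X.
Moles: n_A2 = 2 − 2X; n_A1 = 2.35 − X; n_B1 = 2X.
Summing: n_T = 4.35 − X.
Mole fractions y_i = n_i/n_T; K = p_B1^2 / (p_A2^2 p_A1) with p_i = y_i·P.
Setting this equal to 0.0529 bar^-1 and taking the physical root (0 < X < 1) gives X = 0.307.

X = 0.307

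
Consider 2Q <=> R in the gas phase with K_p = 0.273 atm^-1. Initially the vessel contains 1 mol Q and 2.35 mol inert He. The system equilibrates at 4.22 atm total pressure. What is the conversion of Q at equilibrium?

X = 0.327

Let X = conversion of Q (basis 1 mol Q); extent of reaction ξ = 0.5X.
At extent ξ: n_Q = 1 − X; n_R = 0.5X; n_I = 2.35 (inert).
Total moles n_T = 3.35 − 0.5X.
With p_i = (n_i/n_T)P, K_p = p_R / (p_Q^2).
Setting this equal to 0.273 atm^-1 and taking the physical root (0 < X < 1) gives X = 0.327.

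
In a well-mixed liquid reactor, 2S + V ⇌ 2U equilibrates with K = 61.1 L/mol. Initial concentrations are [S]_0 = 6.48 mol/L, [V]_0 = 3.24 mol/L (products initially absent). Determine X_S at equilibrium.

Let X = conversion of S; extent ξ = 6.48X/2 mol/L.
Concentrations: [S] = 6.48 − 6.48X; [V] = 3.24 − 3.24X; [U] = 6.48X.
K = [U]^2 / ([S]^2 [V]).
This equals 61.1 at X = 0.846 (the root in 0 < X < 1).

X = 0.846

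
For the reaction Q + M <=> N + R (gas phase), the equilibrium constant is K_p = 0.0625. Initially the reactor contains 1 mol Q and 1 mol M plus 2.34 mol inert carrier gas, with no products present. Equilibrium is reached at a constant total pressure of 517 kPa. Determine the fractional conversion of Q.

X = 0.200

Let X = conversion of Q (basis 1 mol Q); extent of reaction ξ = X.
Species balance: n_Q = 1 − X; n_M = 1 − X; n_N = X; n_R = X; n_I = 2.34 (inert).
Since Δν = 0, n_T = 4.34 throughout.
y_i = n_i/n_T, p_i = y_i·P. K_p = p_N p_R / (p_Q p_M).
Equating to 0.0625 and solving on 0 < X < 1: X = 0.200.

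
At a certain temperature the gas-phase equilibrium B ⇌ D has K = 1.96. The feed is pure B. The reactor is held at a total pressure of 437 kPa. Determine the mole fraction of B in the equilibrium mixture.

y_B = 0.338

Take 1 mol B as basis and let X be its fractional conversion, so ξ = X.
At extent ξ: n_B = 1 − X; n_D = X.
n_T stays at 1 (no change in mole number).
y_i = n_i/n_T, p_i = y_i·P. K = p_D / (p_B).
This yields a degree-1 equation in X; solving on (0,1), X = 0.662.
Then n_B = 0.338, n_T = 1, so y_B = 0.338.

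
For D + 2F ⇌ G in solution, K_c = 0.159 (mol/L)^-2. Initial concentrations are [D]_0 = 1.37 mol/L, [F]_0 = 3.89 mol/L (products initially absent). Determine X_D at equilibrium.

X = 0.502

Let X = conversion of D; extent ξ = 1.37·X mol/L.
Concentrations: [D] = 1.37 − 1.37X; [F] = 3.89 − 2.74X; [G] = 1.37X.
K_c = [G] / ([D] [F]^2).
Equating to 0.159 (mol/L)^-2: the physical root is X = 0.502.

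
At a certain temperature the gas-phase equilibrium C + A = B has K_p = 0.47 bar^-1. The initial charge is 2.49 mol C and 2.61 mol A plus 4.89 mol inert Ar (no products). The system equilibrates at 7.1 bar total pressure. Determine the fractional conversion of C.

X = 0.380

Take 2.49 mol C as basis and let X be its fractional conversion, so ξ = 2.49X.
Mole table: n_C = 2.49 − 2.49X; n_A = 2.61 − 2.49X; n_B = 2.49X; n_I = 4.89 (inert).
Total moles n_T = 9.99 − 2.49X.
With p_i = (n_i/n_T)P, K_p = p_B / (p_C p_A).
This yields a degree-2 equation in X; solving on (0,1), X = 0.380.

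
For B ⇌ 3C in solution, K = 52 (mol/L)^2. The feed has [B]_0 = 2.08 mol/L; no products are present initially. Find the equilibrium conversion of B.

X = 0.574

Let X = conversion of B; extent ξ = 2.08·X mol/L.
Concentrations: [B] = 2.08 − 2.08X; [C] = 6.24X.
K = [C]^3 / ([B]).
Equating to 52 (mol/L)^2: the physical root is X = 0.574.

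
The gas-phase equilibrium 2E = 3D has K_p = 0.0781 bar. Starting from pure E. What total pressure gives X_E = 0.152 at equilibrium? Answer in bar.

Take 1 mol E as basis and let X be its fractional conversion, so ξ = 0.5X.
Species balance: n_E = 1 − X; n_D = 1.5X.
Total moles n_T = 1 + 0.5X.
K_p = p_D^3 / (p_E^2) with p_i = (n_i/n_T)·P.
At X = 0.152: the mole-fraction product g(X) = Π y_i^ν_i = 0.01532. Since K_p = g(X)·P^{1}, P = (K_p/g)^(1/1) = (0.0781/0.01532)^(1/1) = 5.1 bar.

P = 5.1 bar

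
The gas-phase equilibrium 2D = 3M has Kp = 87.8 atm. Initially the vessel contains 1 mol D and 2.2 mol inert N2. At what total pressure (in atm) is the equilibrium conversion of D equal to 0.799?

Take 1 mol D as basis and let X be its fractional conversion, so ξ = 0.5X.
Mole table: n_D = 1 − X; n_M = 1.5X; n_I = 2.2 (inert).
Total moles n_T = 3.2 + 0.5X.
Kp = p_M^3 / (p_D^2) with p_i = (n_i/n_T)·P.
At X = 0.799: the mole-fraction product g(X) = Π y_i^ν_i = 11.84. Since Kp = g(X)·P^{1}, P = (Kp/g)^(1/1) = (87.8/11.84)^(1/1) = 7.42 atm.

P = 7.42 atm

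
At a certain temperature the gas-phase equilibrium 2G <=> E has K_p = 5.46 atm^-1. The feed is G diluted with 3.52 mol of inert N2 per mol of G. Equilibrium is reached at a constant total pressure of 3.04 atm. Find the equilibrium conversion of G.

X = 0.703

Let X = conversion of G (basis 1 mol G); extent of reaction ξ = 0.5X.
Species balance: n_G = 1 − X; n_E = 0.5X; n_I = 3.52 (inert).
Total moles n_T = 4.52 − 0.5X.
Mole fractions y_i = n_i/n_T; K_p = p_E / (p_G^2) with p_i = y_i·P.
This yields a degree-2 equation in X; solving on (0,1), X = 0.703.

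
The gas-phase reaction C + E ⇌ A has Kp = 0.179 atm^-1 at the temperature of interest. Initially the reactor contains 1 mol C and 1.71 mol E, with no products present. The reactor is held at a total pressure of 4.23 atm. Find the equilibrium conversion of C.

Basis: 1 mol C initially; let X = conversion of C. Extent ξ = X.
Species balance: n_C = 1 − X; n_E = 1.71 − X; n_A = X.
n_T = Σnᵢ = 2.71 − X.
y_i = n_i/n_T, p_i = y_i·P. Kp = p_A / (p_C p_E).
Equating to 0.179 atm^-1 and solving on 0 < X < 1: X = 0.307.

X = 0.307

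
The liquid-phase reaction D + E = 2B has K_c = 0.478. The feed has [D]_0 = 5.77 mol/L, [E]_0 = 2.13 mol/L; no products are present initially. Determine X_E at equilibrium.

Let X = conversion of E; extent ξ = 2.13·X mol/L.
Concentrations: [D] = 5.77 − 2.13X; [E] = 2.13 − 2.13X; [B] = 4.26X.
K_c = [B]^2 / ([D] [E]).
Setting equal to 0.478 and solving for X on (0,1) gives X = 0.405.

X = 0.405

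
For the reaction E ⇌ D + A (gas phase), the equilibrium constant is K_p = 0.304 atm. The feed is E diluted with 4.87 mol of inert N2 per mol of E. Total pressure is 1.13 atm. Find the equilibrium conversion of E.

X = 0.713

Basis: 1 mol E initially; let X = conversion of E. Extent ξ = X.
Moles: n_E = 1 − X; n_D = X; n_A = X; n_I = 4.87 (inert).
Summing: n_T = 5.87 + X.
With p_i = (n_i/n_T)P, K_p = p_D p_A / (p_E).
This yields a degree-2 equation in X; solving on (0,1), X = 0.713.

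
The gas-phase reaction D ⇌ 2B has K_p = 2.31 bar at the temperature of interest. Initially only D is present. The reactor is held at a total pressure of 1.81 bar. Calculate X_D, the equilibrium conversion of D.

X = 0.492

Let X = conversion of D (basis 1 mol D); extent of reaction ξ = X.
Mole table: n_D = 1 − X; n_B = 2X.
Summing: n_T = 1 + X.
With p_i = (n_i/n_T)P, K_p = p_B^2 / (p_D).
This yields a degree-2 equation in X; solving on (0,1), X = 0.492.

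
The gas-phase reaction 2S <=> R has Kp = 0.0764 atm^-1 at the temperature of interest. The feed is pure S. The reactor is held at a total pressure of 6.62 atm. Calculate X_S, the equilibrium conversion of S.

X = 0.425

Basis: 1 mol S initially; let X = conversion of S. Extent ξ = 0.5X.
Moles: n_S = 1 − X; n_R = 0.5X.
Summing: n_T = 1 − 0.5X.
Mole fractions y_i = n_i/n_T; Kp = p_R / (p_S^2) with p_i = y_i·P.
This yields a degree-2 equation in X; solving on (0,1), X = 0.425.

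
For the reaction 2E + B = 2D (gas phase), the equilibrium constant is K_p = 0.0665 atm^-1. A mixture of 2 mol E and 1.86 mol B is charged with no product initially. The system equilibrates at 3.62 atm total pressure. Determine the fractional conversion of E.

Take 2 mol E as basis and let X be its fractional conversion, so ξ = X.
Species balance: n_E = 2 − 2X; n_B = 1.86 − X; n_D = 2X.
Total moles n_T = 3.86 − X.
y_i = n_i/n_T, p_i = y_i·P. K_p = p_D^2 / (p_E^2 p_B).
Equating to 0.0665 atm^-1 and solving on 0 < X < 1: X = 0.247.

X = 0.247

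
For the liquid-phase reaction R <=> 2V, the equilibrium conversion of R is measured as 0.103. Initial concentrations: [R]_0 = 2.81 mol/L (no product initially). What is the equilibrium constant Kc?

Kc = 0.133 mol/L

Let X = conversion of R.
Concentrations: [R] = 2.81 − 2.81X; [V] = 5.62X.
At X = 0.103: [R] = 2.52, [V] = 0.579.
Kc = [V]^2 / ([R]) = 0.133 mol/L.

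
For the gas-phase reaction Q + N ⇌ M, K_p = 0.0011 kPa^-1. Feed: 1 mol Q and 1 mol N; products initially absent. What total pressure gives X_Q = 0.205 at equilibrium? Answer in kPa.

Let X = conversion of Q (basis 1 mol Q); extent of reaction ξ = X.
At extent ξ: n_Q = 1 − X; n_N = 1 − X; n_M = X.
Summing: n_T = 2 − X.
K_p = p_M / (p_Q p_N) with p_i = (n_i/n_T)·P.
At X = 0.205: the mole-fraction product g(X) = Π y_i^ν_i = 0.5822. Since K_p = g(X)·P^{-1}, P = (g/K_p)^(1/1) = (0.5822/0.0011)^(1/1) = 529 kPa.

P = 529 kPa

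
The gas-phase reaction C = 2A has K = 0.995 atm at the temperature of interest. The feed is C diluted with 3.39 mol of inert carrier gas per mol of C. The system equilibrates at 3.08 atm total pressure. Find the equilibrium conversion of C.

X = 0.460

Let X = conversion of C (basis 1 mol C); extent of reaction ξ = X.
Mole table: n_C = 1 − X; n_A = 2X; n_I = 3.39 (inert).
n_T = Σnᵢ = 4.39 + X.
Mole fractions y_i = n_i/n_T; K = p_A^2 / (p_C) with p_i = y_i·P.
Setting this equal to 0.995 atm and taking the physical root (0 < X < 1) gives X = 0.460.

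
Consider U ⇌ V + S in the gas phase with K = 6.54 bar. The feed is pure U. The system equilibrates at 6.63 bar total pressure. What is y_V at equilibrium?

Let X = conversion of U (basis 1 mol U); extent of reaction ξ = X.
At extent ξ: n_U = 1 − X; n_V = X; n_S = X.
Summing: n_T = 1 + X.
Mole fractions y_i = n_i/n_T; K = p_V p_S / (p_U) with p_i = y_i·P.
Equating to 6.54 bar and solving on 0 < X < 1: X = 0.705.
Then n_V = 0.705, n_T = 1.7, so y_V = 0.413.

y_V = 0.413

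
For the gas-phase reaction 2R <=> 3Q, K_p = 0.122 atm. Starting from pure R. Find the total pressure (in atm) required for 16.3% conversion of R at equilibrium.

Basis: 1 mol R initially; let X = conversion of R. Extent ξ = 0.5X.
Species balance: n_R = 1 − X; n_Q = 1.5X.
Summing: n_T = 1 + 0.5X.
K_p = p_Q^3 / (p_R^2) with p_i = (n_i/n_T)·P.
At X = 0.163: the mole-fraction product g(X) = Π y_i^ν_i = 0.01929. Since K_p = g(X)·P^{1}, P = (K_p/g)^(1/1) = (0.122/0.01929)^(1/1) = 6.32 atm.

P = 6.32 atm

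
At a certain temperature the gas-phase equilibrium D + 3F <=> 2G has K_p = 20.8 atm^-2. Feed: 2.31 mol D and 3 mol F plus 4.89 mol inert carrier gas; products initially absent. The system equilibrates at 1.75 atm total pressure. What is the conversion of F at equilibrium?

X = 0.642

Let X = conversion of F (basis 3 mol F); extent of reaction ξ = X.
Mole table: n_D = 2.31 − X; n_F = 3 − 3X; n_G = 2X; n_I = 4.89 (inert).
Total moles n_T = 10.2 − 2X.
Mole fractions y_i = n_i/n_T; K_p = p_G^2 / (p_D p_F^3) with p_i = y_i·P.
This yields a degree-4 equation in X; solving on (0,1), X = 0.642.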